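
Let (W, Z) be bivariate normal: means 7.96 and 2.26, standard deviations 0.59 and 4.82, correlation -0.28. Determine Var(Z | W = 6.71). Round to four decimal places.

The conditional variance in a bivariate normal is σ_Z²(1 − ρ²), independent of x.
Var(Z | W=6.71) = (4.82)²·(1 − (-0.28)²) = 23.2324·0.9216 = 21.4110.

21.4110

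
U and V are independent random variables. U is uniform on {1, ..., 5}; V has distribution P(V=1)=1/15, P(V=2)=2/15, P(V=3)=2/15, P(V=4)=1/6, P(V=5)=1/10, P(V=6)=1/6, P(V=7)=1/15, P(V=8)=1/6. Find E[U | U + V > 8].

P(U + V > 8) = 59/150.
Summing U·P(x,y) over outcomes with U + V > 8 gives 43/30.
E[U | U + V > 8] = (43/30) / (59/150) = 215/59.

215/59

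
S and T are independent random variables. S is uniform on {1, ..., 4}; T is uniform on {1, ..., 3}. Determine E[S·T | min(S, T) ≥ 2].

Outcomes with min(S, T) ≥ 2: (2,2), (2,3), (3,2), (3,3), (4,2), (4,3), each with probability 1/12.
E[S·T | min(S, T) ≥ 2] = (4 + 6 + 6 + 9 + 8 + 12) / 6 = 15/2.

15/2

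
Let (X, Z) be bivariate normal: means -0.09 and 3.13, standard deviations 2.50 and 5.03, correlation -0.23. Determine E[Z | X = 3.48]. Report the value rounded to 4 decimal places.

1.4779

E[Z | X=x] = μ_Z + ρ(σ_Z/σ_X)(x − μ_X) for jointly normal variables.
E[Z | X=3.48] = 3.13 + (-0.23)·(5.03/2.50)·(3.48 − (-0.09)) = 3.13 + (-0.46276)·(3.57) = 1.4779.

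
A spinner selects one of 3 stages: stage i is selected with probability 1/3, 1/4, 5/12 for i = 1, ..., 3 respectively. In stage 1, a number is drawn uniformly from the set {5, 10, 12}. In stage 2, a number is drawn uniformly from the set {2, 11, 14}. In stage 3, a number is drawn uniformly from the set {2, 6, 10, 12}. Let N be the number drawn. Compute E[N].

67/8

E[N | stage 1] = (5+10+12)/3 = 9.
E[N | stage 2] = (2+11+14)/3 = 9.
E[N | stage 3] = (2+6+10+12)/4 = 15/2.
By the law of total expectation,
E[N] = (1/3)·(9) + (1/4)·(9) + (5/12)·(15/2) = 67/8.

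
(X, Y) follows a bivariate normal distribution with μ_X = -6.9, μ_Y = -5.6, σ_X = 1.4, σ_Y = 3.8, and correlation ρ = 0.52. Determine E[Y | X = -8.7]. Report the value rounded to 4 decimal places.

For a bivariate normal, E[Y | X=x] = μ_Y + ρ·(σ_Y/σ_X)·(x − μ_X).
E[Y | X=-8.7] = -5.6 + (0.52)·(3.8/1.4)·(-8.7 − (-6.9)) = -5.6 + (1.41143)·(-1.8) = -8.1406.

-8.1406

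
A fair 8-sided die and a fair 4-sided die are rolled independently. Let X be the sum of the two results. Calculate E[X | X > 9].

32/3

P(X > 9) = 3/16.
Σ over the event: 10·3/32 + 11·1/16 + 12·1/32 = 2.
E[X | X > 9] = (2) / (3/16) = 32/3.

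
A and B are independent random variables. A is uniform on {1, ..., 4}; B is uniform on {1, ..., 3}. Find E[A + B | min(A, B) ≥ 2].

11/2

Outcomes with min(A, B) ≥ 2: (2,2), (2,3), (3,2), (3,3), (4,2), (4,3), each with probability 1/12.
E[A + B | min(A, B) ≥ 2] = (4 + 5 + 5 + 6 + 6 + 7) / 6 = 11/2.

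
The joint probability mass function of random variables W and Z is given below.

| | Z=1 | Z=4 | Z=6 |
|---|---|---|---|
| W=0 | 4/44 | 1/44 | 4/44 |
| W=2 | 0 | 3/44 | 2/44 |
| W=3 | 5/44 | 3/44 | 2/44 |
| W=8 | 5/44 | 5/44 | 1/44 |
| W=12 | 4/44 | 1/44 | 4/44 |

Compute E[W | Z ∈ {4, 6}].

P(Z ∈ {4, 6}) = 13/22.
Summing W·P(W=x,Z=y) over the conditioning event gives 133/44.
E[W | Z ∈ {4, 6}] = (133/44) / (13/22) = 133/26.

133/26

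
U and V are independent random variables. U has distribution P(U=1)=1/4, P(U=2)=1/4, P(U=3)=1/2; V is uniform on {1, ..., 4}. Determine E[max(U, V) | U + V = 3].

P(U + V = 3) = 1/8.
Summing max(U,V)·P(x,y) over outcomes with U + V = 3 gives 1/4.
E[max(U, V) | U + V = 3] = (1/4) / (1/8) = 2.

2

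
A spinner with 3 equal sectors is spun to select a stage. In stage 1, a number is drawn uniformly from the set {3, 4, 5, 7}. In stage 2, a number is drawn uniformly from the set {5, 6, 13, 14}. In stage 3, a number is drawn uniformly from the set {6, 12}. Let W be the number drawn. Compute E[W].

E[W | stage 1] = (3+4+5+7)/4 = 19/4.
E[W | stage 2] = (5+6+13+14)/4 = 19/2.
E[W | stage 3] = (6+12)/2 = 9.
By the law of total expectation,
E[W] = (1/3)·(19/4) + (1/3)·(19/2) + (1/3)·(9) = 31/4.

31/4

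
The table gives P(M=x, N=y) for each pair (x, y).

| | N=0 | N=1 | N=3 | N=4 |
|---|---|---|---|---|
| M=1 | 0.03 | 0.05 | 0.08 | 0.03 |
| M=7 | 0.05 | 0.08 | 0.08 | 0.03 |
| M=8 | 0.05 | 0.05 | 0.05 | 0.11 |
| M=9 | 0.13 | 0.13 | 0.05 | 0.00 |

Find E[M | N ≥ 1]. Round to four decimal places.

6.4730

P(N ≥ 1) = 0.74.
Summing M·P(M=x,N=y) over the conditioning event gives 4.79.
E[M | N ≥ 1] = (4.79) / (0.74) = 6.4730.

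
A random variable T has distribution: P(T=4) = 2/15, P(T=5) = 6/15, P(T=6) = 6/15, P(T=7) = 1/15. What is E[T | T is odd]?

P(T is odd) = 7/15.
Σ over the event: 5·2/5 + 7·1/15 = 37/15.
E[T | T is odd] = (37/15) / (7/15) = 37/7.

37/7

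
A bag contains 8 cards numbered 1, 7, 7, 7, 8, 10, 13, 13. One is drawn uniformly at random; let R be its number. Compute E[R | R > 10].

P(R > 10) = 1/4.
Σ over the event: 13·1/4 = 13/4.
E[R | R > 10] = (13/4) / (1/4) = 13.

13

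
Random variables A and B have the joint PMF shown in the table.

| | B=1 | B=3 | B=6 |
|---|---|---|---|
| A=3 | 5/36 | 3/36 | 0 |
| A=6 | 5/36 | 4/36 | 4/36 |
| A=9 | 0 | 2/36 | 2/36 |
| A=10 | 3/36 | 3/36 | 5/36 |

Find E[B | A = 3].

P(A = 3) = 2/9.
Σ B·P over the event = 1·(5/36) + 3·(3/36) = 7/18.
E[B | A = 3] = (7/18) / (2/9) = 7/4.

7/4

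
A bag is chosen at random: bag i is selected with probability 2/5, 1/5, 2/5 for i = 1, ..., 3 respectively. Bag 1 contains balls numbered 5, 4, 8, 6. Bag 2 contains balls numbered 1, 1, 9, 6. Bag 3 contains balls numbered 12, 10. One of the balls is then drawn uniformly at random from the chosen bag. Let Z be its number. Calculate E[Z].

E[Z | bag 1] = (5+4+8+6)/4 = 23/4.
E[Z | bag 2] = (1+1+9+6)/4 = 17/4.
E[Z | bag 3] = (12+10)/2 = 11.
E[Z] = (2/5)·(23/4) + (1/5)·(17/4) + (2/5)·(11) = 151/20.

151/20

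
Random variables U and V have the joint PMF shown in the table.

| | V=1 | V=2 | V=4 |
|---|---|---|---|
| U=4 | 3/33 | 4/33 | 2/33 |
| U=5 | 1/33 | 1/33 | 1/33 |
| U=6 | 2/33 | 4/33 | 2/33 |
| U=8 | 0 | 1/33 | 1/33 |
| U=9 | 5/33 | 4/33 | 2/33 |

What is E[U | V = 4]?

51/8

P(V = 4) = 8/33.
Σ U·P over the event = 4·(2/33) + 5·(1/33) + 6·(2/33) + 8·(1/33) + 9·(2/33) = 17/11.
E[U | V = 4] = (17/11) / (8/33) = 51/8.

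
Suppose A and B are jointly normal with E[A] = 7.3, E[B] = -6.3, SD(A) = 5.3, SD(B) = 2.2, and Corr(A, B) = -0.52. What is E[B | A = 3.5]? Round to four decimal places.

-5.4798

The regression of B on A has slope ρ·σ_B/σ_A and passes through (μ_A, μ_B).
E[B | A=3.5] = -6.3 + (-0.52)·(2.2/5.3)·(3.5 − (7.3)) = -6.3 + (-0.21585)·(-3.8) = -5.4798.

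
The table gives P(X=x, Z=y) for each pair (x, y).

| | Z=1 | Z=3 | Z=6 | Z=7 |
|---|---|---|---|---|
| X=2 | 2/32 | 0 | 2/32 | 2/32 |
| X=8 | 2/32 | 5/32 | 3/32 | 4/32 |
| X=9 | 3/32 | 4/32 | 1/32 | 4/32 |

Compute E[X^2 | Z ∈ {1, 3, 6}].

P(Z ∈ {1, 3, 6}) = 11/16.
Σ X^2·P over the event = 4·(2/32) + 4·(2/32) + 64·(2/32) + 64·(5/32) + 64·(3/32) + 81·(3/32) + 81·(4/32) + 81·(1/32) = 163/4.
E[X^2 | Z ∈ {1, 3, 6}] = (163/4) / (11/16) = 652/11.

652/11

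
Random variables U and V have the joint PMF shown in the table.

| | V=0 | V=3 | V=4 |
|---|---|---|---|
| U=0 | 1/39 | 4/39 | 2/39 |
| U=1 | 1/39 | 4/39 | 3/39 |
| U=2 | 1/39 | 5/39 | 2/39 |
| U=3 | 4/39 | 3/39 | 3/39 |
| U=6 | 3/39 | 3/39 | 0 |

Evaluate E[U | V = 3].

P(V = 3) = 19/39.
Σ U·P over the event = 0·(4/39) + 1·(4/39) + 2·(5/39) + 3·(3/39) + 6·(3/39) = 41/39.
E[U | V = 3] = (41/39) / (19/39) = 41/19.

41/19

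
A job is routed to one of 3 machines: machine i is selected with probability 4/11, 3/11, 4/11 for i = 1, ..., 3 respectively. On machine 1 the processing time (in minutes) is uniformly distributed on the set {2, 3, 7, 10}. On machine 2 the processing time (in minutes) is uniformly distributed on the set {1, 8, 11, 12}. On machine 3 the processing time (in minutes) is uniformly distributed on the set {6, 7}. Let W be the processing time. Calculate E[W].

E[W | machine 1] = (2+3+7+10)/4 = 11/2.
E[W | machine 2] = (1+8+11+12)/4 = 8.
E[W | machine 3] = (6+7)/2 = 13/2.
By the law of total expectation,
E[W] = (4/11)·(11/2) + (3/11)·(8) + (4/11)·(13/2) = 72/11.

72/11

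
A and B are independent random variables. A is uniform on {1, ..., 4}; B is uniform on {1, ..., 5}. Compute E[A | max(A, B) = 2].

5/3

Outcomes with max(A, B) = 2: (1,2), (2,1), (2,2), each with probability 1/20.
E[A | max(A, B) = 2] = (1 + 2 + 2) / 3 = 5/3.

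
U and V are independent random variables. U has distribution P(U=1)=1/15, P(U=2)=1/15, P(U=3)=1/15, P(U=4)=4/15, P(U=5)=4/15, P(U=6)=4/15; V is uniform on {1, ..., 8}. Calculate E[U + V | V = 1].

P(V = 1) = 1/8.
Summing (U+V)·P(x,y) over outcomes with V = 1 gives 27/40.
E[U + V | V = 1] = (27/40) / (1/8) = 27/5.

27/5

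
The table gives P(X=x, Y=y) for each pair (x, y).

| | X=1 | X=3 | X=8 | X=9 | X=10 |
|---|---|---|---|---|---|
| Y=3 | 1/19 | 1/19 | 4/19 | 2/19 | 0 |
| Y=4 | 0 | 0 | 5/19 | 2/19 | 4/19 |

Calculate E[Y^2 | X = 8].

116/9

P(X = 8) = 9/19.
Σ Y^2·P over the event = 9·(4/19) + 16·(5/19) = 116/19.
E[Y^2 | X = 8] = (116/19) / (9/19) = 116/9.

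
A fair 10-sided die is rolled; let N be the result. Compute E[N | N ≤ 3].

2

Given N ≤ 3, N is equally likely to be any of {1, 2, 3}.
E[N | N ≤ 3] = (1 + 2 + 3) / 3 = 2.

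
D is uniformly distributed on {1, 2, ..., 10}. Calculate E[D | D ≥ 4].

Given D ≥ 4, D is equally likely to be any of {4, 5, 6, 7, 8, 9, 10}.
E[D | D ≥ 4] = (4 + 5 + 6 + 7 + 8 + 9 + 10) / 7 = 7.

7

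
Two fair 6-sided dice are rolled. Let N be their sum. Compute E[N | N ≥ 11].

34/3

P(N ≥ 11) = 1/12.
Σ over the event: 11·1/18 + 12·1/36 = 17/18.
E[N | N ≥ 11] = (17/18) / (1/12) = 34/3.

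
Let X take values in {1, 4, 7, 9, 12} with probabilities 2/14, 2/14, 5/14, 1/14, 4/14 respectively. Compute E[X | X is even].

28/3

P(X is even) = 3/7.
Σ over the event: 4·1/7 + 12·2/7 = 4.
E[X | X is even] = (4) / (3/7) = 28/3.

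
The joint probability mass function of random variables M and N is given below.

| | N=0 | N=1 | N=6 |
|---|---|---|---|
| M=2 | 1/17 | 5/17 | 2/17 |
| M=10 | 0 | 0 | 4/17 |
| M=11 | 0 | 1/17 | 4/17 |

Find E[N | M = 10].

6

P(M = 10) = 4/17.
Σ N·P over the event = 6·(4/17) = 24/17.
E[N | M = 10] = (24/17) / (4/17) = 6.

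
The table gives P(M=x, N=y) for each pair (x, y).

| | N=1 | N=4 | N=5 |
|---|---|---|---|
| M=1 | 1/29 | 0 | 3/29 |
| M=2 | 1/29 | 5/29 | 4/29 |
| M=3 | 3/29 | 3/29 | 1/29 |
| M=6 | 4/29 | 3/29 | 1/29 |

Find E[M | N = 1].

P(N = 1) = 9/29.
Σ M·P over the event = 1·(1/29) + 2·(1/29) + 3·(3/29) + 6·(4/29) = 36/29.
E[M | N = 1] = (36/29) / (9/29) = 4.

4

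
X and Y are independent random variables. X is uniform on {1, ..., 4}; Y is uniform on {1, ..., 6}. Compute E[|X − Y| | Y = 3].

Outcomes with Y = 3: (1,3), (2,3), (3,3), (4,3), each with probability 1/24.
E[|X − Y| | Y = 3] = (2 + 1 + 0 + 1) / 4 = 1.

1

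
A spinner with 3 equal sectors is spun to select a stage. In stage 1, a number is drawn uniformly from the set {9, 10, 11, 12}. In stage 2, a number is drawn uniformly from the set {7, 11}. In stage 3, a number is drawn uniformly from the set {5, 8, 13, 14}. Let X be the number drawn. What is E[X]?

59/6

E[X | stage 1] = (9+10+11+12)/4 = 21/2.
E[X | stage 2] = (7+11)/2 = 9.
E[X | stage 3] = (5+8+13+14)/4 = 10.
E[X] = (1/3)·(21/2) + (1/3)·(9) + (1/3)·(10) = 59/6.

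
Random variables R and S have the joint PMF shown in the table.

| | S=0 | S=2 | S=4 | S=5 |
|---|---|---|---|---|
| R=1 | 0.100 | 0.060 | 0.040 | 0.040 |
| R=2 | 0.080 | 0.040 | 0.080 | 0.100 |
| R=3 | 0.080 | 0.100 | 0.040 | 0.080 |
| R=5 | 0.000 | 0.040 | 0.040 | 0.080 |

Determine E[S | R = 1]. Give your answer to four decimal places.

2.0000

P(R = 1) = 0.240.
Σ S·P over the event = 0·(0.100) + 2·(0.060) + 4·(0.040) + 5·(0.040) = 0.480.
E[S | R = 1] = (0.480) / (0.240) = 2.0000.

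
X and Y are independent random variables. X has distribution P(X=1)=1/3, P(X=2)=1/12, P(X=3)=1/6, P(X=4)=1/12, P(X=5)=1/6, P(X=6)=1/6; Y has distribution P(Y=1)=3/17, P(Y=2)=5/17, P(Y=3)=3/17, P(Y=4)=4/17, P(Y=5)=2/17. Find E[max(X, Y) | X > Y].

P(X > Y) = 47/102.
Summing max(X,Y)·P(x,y) over outcomes with X > Y gives 113/51.
E[max(X, Y) | X > Y] = (113/51) / (47/102) = 226/47.

226/47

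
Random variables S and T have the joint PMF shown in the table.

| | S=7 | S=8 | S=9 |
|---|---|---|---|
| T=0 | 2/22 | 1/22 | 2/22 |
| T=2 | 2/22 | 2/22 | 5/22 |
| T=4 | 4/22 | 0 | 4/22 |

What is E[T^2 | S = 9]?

84/11

P(S = 9) = 1/2.
Σ T^2·P over the event = 0·(2/22) + 4·(5/22) + 16·(4/22) = 42/11.
E[T^2 | S = 9] = (42/11) / (1/2) = 84/11.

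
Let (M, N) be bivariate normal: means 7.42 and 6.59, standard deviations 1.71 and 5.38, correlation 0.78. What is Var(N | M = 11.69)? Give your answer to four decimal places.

Var(N | M=x) = (1 − ρ²)·σ_N².
Var(N | M=11.69) = (5.38)²·(1 − (0.78)²) = 28.9444·0.3916 = 11.3346.

11.3346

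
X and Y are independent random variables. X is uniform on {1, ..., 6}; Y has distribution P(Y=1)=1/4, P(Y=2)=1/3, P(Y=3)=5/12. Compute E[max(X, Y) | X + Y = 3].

P(X + Y = 3) = 7/72.
Summing max(X,Y)·P(x,y) over outcomes with X + Y = 3 gives 7/36.
E[max(X, Y) | X + Y = 3] = (7/36) / (7/72) = 2.

2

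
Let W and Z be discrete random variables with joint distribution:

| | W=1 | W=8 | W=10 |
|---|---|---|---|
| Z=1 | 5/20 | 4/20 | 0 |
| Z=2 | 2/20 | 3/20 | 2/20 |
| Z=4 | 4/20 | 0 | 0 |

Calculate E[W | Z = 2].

P(Z = 2) = 7/20.
Summing W·P(W=x,Z=y) over the conditioning event gives 23/10.
E[W | Z = 2] = (23/10) / (7/20) = 46/7.

46/7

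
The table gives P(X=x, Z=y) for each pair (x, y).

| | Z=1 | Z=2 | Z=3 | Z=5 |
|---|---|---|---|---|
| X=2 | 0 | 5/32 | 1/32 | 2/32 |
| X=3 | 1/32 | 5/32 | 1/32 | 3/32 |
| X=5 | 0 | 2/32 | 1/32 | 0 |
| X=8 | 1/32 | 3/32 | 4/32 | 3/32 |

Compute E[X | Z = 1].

11/2

P(Z = 1) = 1/16.
Σ X·P over the event = 3·(1/32) + 8·(1/32) = 11/32.
E[X | Z = 1] = (11/32) / (1/16) = 11/2.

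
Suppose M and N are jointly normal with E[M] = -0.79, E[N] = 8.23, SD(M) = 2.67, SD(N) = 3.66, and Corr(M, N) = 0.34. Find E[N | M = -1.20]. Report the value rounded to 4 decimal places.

E[N | M=x] = μ_N + ρ(σ_N/σ_M)(x − μ_M) for jointly normal variables.
E[N | M=-1.20] = 8.23 + (0.34)·(3.66/2.67)·(-1.20 − (-0.79)) = 8.23 + (0.46607)·(-0.41) = 8.0389.

8.0389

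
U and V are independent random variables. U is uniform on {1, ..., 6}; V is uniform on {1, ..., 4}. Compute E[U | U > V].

32/7

P(U > V) = 7/12.
Summing U·P(x,y) over outcomes with U > V gives 8/3.
E[U | U > V] = (8/3) / (7/12) = 32/7.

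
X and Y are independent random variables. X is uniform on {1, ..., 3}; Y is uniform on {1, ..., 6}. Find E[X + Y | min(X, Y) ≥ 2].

Outcomes with min(X, Y) ≥ 2: (2,2), (2,3), (2,4), (2,5), (2,6), (3,2), (3,3), (3,4), (3,5), (3,6), each with probability 1/18.
E[X + Y | min(X, Y) ≥ 2] = (4 + 5 + 6 + 7 + 8 + 5 + 6 + 7 + 8 + 9) / 10 = 13/2.

13/2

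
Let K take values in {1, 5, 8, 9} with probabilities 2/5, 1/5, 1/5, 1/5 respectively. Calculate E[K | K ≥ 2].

P(K ≥ 2) = 3/5.
Σ over the event: 5·1/5 + 8·1/5 + 9·1/5 = 22/5.
E[K | K ≥ 2] = (22/5) / (3/5) = 22/3.

22/3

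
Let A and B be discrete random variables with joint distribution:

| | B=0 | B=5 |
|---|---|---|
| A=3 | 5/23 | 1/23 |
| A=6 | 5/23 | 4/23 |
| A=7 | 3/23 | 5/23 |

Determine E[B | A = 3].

P(A = 3) = 6/23.
Σ B·P over the event = 0·(5/23) + 5·(1/23) = 5/23.
E[B | A = 3] = (5/23) / (6/23) = 5/6.

5/6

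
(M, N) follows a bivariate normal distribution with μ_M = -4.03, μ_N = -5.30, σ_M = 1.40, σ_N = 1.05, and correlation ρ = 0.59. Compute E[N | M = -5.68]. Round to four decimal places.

For a bivariate normal, E[N | M=x] = μ_N + ρ·(σ_N/σ_M)·(x − μ_M).
E[N | M=-5.68] = -5.30 + (0.59)·(1.05/1.40)·(-5.68 − (-4.03)) = -5.30 + (0.4425)·(-1.65) = -6.0301.

-6.0301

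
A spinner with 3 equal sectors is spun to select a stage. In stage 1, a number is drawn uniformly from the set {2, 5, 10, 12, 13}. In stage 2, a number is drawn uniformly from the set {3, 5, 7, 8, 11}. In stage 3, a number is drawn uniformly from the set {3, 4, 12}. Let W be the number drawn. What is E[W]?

323/45

E[W | stage 1] = (2+5+10+12+13)/5 = 42/5.
E[W | stage 2] = (3+5+7+8+11)/5 = 34/5.
E[W | stage 3] = (3+4+12)/3 = 19/3.
E[W] = (1/3)·(42/5) + (1/3)·(34/5) + (1/3)·(19/3) = 323/45.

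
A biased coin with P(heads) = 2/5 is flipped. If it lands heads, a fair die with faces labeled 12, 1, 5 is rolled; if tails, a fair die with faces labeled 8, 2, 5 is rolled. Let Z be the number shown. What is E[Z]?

27/5

E[Z | heads] = (12+1+5)/3 = 6.
E[Z | tails] = (8+2+5)/3 = 5.
E[Z] = (2/5)·(6) + (3/5)·(5) = 27/5.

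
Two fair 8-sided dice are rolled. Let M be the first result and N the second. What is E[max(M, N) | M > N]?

6

P(M > N) = 7/16.
Summing max(M,N)·P(x,y) over outcomes with M > N gives 21/8.
E[max(M, N) | M > N] = (21/8) / (7/16) = 6.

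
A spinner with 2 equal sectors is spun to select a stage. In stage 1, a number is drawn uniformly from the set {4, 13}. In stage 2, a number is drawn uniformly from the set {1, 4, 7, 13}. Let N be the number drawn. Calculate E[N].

E[N | stage 1] = (4+13)/2 = 17/2.
E[N | stage 2] = (1+4+7+13)/4 = 25/4.
E[N] = (1/2)·(17/2) + (1/2)·(25/4) = 59/8.

59/8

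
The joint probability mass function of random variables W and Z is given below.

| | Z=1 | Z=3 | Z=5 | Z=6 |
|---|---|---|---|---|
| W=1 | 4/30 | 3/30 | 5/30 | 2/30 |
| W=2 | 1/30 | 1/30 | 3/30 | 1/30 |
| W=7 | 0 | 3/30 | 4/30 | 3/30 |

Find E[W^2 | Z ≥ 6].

51/2

P(Z ≥ 6) = 1/5.
Summing W^2·P(W=x,Z=y) over the conditioning event gives 51/10.
E[W^2 | Z ≥ 6] = (51/10) / (1/5) = 51/2.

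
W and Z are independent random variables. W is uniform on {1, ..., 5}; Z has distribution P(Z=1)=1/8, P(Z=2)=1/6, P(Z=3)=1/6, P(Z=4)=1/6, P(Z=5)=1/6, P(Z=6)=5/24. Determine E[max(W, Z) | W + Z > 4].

P(W + Z > 4) = 33/40.
Summing max(W,Z)·P(x,y) over outcomes with W + Z > 4 gives 469/120.
E[max(W, Z) | W + Z > 4] = (469/120) / (33/40) = 469/99.

469/99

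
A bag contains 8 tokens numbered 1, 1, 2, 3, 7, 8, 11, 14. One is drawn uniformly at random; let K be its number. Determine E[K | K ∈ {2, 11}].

P(K ∈ {2, 11}) = 1/4.
Σ over the event: 2·1/8 + 11·1/8 = 13/8.
E[K | K ∈ {2, 11}] = (13/8) / (1/4) = 13/2.

13/2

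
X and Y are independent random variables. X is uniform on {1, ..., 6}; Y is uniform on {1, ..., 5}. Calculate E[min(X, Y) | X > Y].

7/3

P(X > Y) = 1/2.
Summing min(X,Y)·P(x,y) over outcomes with X > Y gives 7/6.
E[min(X, Y) | X > Y] = (7/6) / (1/2) = 7/3.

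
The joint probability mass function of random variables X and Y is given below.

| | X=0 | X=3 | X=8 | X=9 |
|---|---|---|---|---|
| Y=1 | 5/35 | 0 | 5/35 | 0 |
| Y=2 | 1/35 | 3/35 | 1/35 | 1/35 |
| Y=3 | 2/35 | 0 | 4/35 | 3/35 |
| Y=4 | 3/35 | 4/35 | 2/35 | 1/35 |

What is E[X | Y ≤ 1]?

4

P(Y ≤ 1) = 2/7.
Σ X·P over the event = 0·(5/35) + 8·(5/35) = 8/7.
E[X | Y ≤ 1] = (8/7) / (2/7) = 4.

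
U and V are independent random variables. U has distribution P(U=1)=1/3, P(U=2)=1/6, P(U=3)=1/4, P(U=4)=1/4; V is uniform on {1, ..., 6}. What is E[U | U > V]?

58/17

P(U > V) = 17/72.
Summing U·P(x,y) over outcomes with U > V gives 29/36.
E[U | U > V] = (29/36) / (17/72) = 58/17.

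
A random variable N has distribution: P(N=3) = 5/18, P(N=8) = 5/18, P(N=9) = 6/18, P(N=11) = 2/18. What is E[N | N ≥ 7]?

116/13

P(N ≥ 7) = 13/18.
Σ over the event: 8·5/18 + 9·1/3 + 11·1/9 = 58/9.
E[N | N ≥ 7] = (58/9) / (13/18) = 116/13.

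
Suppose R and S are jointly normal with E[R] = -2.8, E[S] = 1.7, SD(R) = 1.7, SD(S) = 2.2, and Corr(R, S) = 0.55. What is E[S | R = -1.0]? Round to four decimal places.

For a bivariate normal, E[S | R=x] = μ_S + ρ·(σ_S/σ_R)·(x − μ_R).
E[S | R=-1.0] = 1.7 + (0.55)·(2.2/1.7)·(-1.0 − (-2.8)) = 1.7 + (0.71176)·(1.8) = 2.9812.

2.9812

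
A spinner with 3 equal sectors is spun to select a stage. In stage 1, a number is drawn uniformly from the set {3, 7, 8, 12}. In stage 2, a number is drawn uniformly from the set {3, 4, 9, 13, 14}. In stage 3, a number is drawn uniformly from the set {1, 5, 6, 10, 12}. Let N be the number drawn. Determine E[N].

E[N | stage 1] = (3+7+8+12)/4 = 15/2.
E[N | stage 2] = (3+4+9+13+14)/5 = 43/5.
E[N | stage 3] = (1+5+6+10+12)/5 = 34/5.
E[N] = (1/3)·(15/2) + (1/3)·(43/5) + (1/3)·(34/5) = 229/30.

229/30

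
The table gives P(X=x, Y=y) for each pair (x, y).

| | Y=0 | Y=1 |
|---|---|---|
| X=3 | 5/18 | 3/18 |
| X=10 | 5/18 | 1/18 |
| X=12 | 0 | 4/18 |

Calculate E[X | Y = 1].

P(Y = 1) = 4/9.
Σ X·P over the event = 3·(3/18) + 10·(1/18) + 12·(4/18) = 67/18.
E[X | Y = 1] = (67/18) / (4/9) = 67/8.

67/8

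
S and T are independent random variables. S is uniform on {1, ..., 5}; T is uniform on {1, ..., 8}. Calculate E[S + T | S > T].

6

Outcomes with S > T: (2,1), (3,1), (3,2), (4,1), (4,2), (4,3), (5,1), (5,2), (5,3), (5,4), each with probability 1/40.
E[S + T | S > T] = (3 + 4 + 5 + 5 + 6 + 7 + 6 + 7 + 8 + 9) / 10 = 6.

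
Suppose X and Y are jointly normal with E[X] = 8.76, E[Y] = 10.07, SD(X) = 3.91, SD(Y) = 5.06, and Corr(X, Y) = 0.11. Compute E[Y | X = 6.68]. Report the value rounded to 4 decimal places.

For a bivariate normal, E[Y | X=x] = μ_Y + ρ·(σ_Y/σ_X)·(x − μ_X).
E[Y | X=6.68] = 10.07 + (0.11)·(5.06/3.91)·(6.68 − (8.76)) = 10.07 + (0.14235)·(-2.08) = 9.7739.

9.7739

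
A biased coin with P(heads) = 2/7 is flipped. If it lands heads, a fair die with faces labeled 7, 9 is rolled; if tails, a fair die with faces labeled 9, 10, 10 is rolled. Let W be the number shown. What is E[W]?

E[W | heads] = (7+9)/2 = 8.
E[W | tails] = (9+10+10)/3 = 29/3.
By the law of total expectation,
E[W] = (2/7)·(8) + (5/7)·(29/3) = 193/21.

193/21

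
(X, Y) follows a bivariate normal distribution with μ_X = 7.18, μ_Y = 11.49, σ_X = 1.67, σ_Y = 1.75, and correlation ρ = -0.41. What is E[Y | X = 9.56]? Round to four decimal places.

10.4675

E[Y | X=x] = μ_Y + ρ(σ_Y/σ_X)(x − μ_X) for jointly normal variables.
E[Y | X=9.56] = 11.49 + (-0.41)·(1.75/1.67)·(9.56 − (7.18)) = 11.49 + (-0.42964)·(2.38) = 10.4675.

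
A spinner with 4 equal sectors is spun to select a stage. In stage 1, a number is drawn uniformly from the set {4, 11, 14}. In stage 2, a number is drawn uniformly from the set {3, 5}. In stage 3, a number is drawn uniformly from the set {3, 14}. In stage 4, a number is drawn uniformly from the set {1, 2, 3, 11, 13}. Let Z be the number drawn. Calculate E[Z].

169/24

E[Z | stage 1] = (4+11+14)/3 = 29/3.
E[Z | stage 2] = (3+5)/2 = 4.
E[Z | stage 3] = (3+14)/2 = 17/2.
E[Z | stage 4] = (1+2+3+11+13)/5 = 6.
E[Z] = (1/4)·(29/3) + (1/4)·(4) + (1/4)·(17/2) + (1/4)·(6) = 169/24.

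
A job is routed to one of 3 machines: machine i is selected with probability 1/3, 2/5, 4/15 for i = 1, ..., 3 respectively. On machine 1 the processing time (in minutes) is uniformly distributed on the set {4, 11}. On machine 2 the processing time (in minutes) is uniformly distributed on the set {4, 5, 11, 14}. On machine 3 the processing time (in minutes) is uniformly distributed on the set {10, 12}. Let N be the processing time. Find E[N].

53/6

E[N | machine 1] = (4+11)/2 = 15/2.
E[N | machine 2] = (4+5+11+14)/4 = 17/2.
E[N | machine 3] = (10+12)/2 = 11.
E[N] = (1/3)·(15/2) + (2/5)·(17/2) + (4/15)·(11) = 53/6.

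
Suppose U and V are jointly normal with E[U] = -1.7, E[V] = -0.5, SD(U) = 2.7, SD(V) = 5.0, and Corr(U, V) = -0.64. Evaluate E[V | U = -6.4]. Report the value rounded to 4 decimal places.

The regression of V on U has slope ρ·σ_V/σ_U and passes through (μ_U, μ_V).
E[V | U=-6.4] = -0.5 + (-0.64)·(5.0/2.7)·(-6.4 − (-1.7)) = -0.5 + (-1.1852)·(-4.7) = 5.0704.

5.0704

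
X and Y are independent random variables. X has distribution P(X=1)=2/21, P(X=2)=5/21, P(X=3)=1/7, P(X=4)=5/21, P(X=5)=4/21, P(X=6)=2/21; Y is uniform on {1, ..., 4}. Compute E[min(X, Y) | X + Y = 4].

P(X + Y = 4) = 5/42.
Summing min(X,Y)·P(x,y) over outcomes with X + Y = 4 gives 5/28.
E[min(X, Y) | X + Y = 4] = (5/28) / (5/42) = 3/2.

3/2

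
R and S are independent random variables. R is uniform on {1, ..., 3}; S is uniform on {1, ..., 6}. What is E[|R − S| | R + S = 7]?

3

P(R + S = 7) = 1/6.
Summing |R−S|·P(x,y) over outcomes with R + S = 7 gives 1/2.
E[|R − S| | R + S = 7] = (1/2) / (1/6) = 3.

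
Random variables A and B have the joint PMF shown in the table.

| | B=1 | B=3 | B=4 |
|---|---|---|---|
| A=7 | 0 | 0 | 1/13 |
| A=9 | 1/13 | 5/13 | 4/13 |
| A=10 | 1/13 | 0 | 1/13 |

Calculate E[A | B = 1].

P(B = 1) = 2/13.
Σ A·P over the event = 9·(1/13) + 10·(1/13) = 19/13.
E[A | B = 1] = (19/13) / (2/13) = 19/2.

19/2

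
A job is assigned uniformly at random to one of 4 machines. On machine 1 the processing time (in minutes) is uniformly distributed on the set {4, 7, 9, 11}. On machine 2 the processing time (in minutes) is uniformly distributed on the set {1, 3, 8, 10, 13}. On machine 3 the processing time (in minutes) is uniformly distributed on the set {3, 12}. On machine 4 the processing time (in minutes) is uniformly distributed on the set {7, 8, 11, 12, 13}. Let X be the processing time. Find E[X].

E[X | machine 1] = (4+7+9+11)/4 = 31/4.
E[X | machine 2] = (1+3+8+10+13)/5 = 7.
E[X | machine 3] = (3+12)/2 = 15/2.
E[X | machine 4] = (7+8+11+12+13)/5 = 51/5.
By the law of total expectation,
E[X] = (1/4)·(31/4) + (1/4)·(7) + (1/4)·(15/2) + (1/4)·(51/5) = 649/80.

649/80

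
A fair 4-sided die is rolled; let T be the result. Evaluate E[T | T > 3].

4

Given T > 3, T is equally likely to be any of {4}.
E[T | T > 3] = (4) / 1 = 4.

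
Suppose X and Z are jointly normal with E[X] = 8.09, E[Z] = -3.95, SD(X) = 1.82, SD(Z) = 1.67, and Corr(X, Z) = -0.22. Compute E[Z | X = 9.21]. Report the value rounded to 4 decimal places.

-4.1761

The regression of Z on X has slope ρ·σ_Z/σ_X and passes through (μ_X, μ_Z).
E[Z | X=9.21] = -3.95 + (-0.22)·(1.67/1.82)·(9.21 − (8.09)) = -3.95 + (-0.20187)·(1.12) = -4.1761.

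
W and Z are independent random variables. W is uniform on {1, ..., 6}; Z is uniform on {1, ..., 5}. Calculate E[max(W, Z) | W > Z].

14/3

P(W > Z) = 1/2.
Summing max(W,Z)·P(x,y) over outcomes with W > Z gives 7/3.
E[max(W, Z) | W > Z] = (7/3) / (1/2) = 14/3.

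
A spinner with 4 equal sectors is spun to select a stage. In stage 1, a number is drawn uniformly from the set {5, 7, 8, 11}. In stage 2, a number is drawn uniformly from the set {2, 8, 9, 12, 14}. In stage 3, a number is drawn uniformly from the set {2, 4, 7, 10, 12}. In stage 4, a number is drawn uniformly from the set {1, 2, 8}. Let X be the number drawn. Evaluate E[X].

329/48

E[X | stage 1] = (5+7+8+11)/4 = 31/4.
E[X | stage 2] = (2+8+9+12+14)/5 = 9.
E[X | stage 3] = (2+4+7+10+12)/5 = 7.
E[X | stage 4] = (1+2+8)/3 = 11/3.
E[X] = (1/4)·(31/4) + (1/4)·(9) + (1/4)·(7) + (1/4)·(11/3) = 329/48.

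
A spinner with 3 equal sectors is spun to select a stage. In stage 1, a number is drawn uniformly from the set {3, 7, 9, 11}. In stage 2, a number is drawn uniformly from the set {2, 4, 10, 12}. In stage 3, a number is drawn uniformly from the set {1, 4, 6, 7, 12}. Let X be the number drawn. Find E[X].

E[X | stage 1] = (3+7+9+11)/4 = 15/2.
E[X | stage 2] = (2+4+10+12)/4 = 7.
E[X | stage 3] = (1+4+6+7+12)/5 = 6.
E[X] = (1/3)·(15/2) + (1/3)·(7) + (1/3)·(6) = 41/6.

41/6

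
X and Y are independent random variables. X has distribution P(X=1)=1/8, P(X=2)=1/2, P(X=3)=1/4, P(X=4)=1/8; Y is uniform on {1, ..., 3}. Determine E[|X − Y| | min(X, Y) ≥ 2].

9/14

P(min(X, Y) ≥ 2) = 7/12.
Summing |X−Y|·P(x,y) over outcomes with min(X, Y) ≥ 2 gives 3/8.
E[|X − Y| | min(X, Y) ≥ 2] = (3/8) / (7/12) = 9/14.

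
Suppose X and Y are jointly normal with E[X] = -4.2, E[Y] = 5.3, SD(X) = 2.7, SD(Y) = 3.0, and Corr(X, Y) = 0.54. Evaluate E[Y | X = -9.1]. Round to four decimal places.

The regression of Y on X has slope ρ·σ_Y/σ_X and passes through (μ_X, μ_Y).
E[Y | X=-9.1] = 5.3 + (0.54)·(3.0/2.7)·(-9.1 − (-4.2)) = 5.3 + (0.6)·(-4.9) = 2.3600.

2.3600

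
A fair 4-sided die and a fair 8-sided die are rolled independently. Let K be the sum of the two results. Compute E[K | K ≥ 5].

P(K ≥ 5) = 13/16.
Σ over the event: 5·1/8 + 6·1/8 + 7·1/8 + 8·1/8 + 9·1/8 + 10·3/32 + 11·1/16 + 12·1/32 = 51/8.
E[K | K ≥ 5] = (51/8) / (13/16) = 102/13.

102/13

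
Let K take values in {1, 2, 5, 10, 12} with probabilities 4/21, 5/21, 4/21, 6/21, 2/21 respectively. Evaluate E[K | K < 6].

34/13

P(K < 6) = 13/21.
Σ over the event: 1·4/21 + 2·5/21 + 5·4/21 = 34/21.
E[K | K < 6] = (34/21) / (13/21) = 34/13.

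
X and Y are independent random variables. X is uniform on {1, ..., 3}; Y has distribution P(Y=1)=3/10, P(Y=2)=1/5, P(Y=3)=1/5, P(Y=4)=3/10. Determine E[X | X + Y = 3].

P(X + Y = 3) = 1/6.
Summing X·P(x,y) over outcomes with X + Y = 3 gives 4/15.
E[X | X + Y = 3] = (4/15) / (1/6) = 8/5.

8/5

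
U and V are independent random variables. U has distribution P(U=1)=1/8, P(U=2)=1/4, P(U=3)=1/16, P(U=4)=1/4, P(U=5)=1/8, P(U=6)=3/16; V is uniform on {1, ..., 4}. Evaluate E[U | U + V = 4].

P(U + V = 4) = 7/64.
Summing U·P(x,y) over outcomes with U + V = 4 gives 13/64.
E[U | U + V = 4] = (13/64) / (7/64) = 13/7.

13/7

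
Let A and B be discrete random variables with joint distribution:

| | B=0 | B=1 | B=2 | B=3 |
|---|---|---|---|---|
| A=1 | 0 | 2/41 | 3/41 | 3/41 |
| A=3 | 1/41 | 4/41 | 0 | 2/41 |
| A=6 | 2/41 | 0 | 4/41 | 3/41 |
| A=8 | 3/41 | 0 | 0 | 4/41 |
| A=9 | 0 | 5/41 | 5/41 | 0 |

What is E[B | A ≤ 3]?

9/5

P(A ≤ 3) = 15/41.
Σ B·P over the event = 1·(2/41) + 2·(3/41) + 3·(3/41) + 0·(1/41) + 1·(4/41) + 3·(2/41) = 27/41.
E[B | A ≤ 3] = (27/41) / (15/41) = 9/5.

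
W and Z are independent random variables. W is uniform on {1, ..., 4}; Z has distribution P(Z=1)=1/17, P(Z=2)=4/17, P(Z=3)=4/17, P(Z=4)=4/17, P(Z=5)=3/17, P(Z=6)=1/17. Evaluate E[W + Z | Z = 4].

13/2

P(Z = 4) = 4/17.
Summing (W+Z)·P(x,y) over outcomes with Z = 4 gives 26/17.
E[W + Z | Z = 4] = (26/17) / (4/17) = 13/2.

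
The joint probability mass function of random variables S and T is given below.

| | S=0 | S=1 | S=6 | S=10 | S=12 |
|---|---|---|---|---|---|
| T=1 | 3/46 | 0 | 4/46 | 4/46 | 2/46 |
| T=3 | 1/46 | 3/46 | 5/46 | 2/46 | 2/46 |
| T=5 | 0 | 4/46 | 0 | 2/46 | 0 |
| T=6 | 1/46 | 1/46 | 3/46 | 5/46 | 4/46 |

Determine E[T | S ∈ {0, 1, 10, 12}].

P(S ∈ {0, 1, 10, 12}) = 17/23.
Summing T·P(S=x,T=y) over the conditioning event gives 129/46.
E[T | S ∈ {0, 1, 10, 12}] = (129/46) / (17/23) = 129/34.

129/34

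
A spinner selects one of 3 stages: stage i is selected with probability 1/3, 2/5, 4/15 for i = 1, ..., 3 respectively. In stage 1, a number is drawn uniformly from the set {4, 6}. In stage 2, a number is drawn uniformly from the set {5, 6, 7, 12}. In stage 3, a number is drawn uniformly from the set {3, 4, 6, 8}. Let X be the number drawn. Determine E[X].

91/15

E[X | stage 1] = (4+6)/2 = 5.
E[X | stage 2] = (5+6+7+12)/4 = 15/2.
E[X | stage 3] = (3+4+6+8)/4 = 21/4.
By the law of total expectation,
E[X] = (1/3)·(5) + (2/5)·(15/2) + (4/15)·(21/4) = 91/15.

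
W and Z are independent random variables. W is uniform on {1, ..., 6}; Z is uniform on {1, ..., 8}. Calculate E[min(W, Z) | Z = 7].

7/2

P(Z = 7) = 1/8.
Summing min(W,Z)·P(x,y) over outcomes with Z = 7 gives 7/16.
E[min(W, Z) | Z = 7] = (7/16) / (1/8) = 7/2.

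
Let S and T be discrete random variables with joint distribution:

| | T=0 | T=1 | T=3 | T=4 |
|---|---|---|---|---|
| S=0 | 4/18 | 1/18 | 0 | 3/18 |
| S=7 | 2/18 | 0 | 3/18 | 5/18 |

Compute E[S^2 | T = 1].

P(T = 1) = 1/18.
Summing S^2·P(S=x,T=y) over the conditioning event gives 0.
E[S^2 | T = 1] = (0) / (1/18) = 0.

0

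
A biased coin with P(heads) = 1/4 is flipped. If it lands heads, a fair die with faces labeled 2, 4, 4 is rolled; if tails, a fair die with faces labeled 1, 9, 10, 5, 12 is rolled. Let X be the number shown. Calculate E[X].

383/60

E[X | heads] = (2+4+4)/3 = 10/3.
E[X | tails] = (1+9+10+5+12)/5 = 37/5.
E[X] = (1/4)·(10/3) + (3/4)·(37/5) = 383/60.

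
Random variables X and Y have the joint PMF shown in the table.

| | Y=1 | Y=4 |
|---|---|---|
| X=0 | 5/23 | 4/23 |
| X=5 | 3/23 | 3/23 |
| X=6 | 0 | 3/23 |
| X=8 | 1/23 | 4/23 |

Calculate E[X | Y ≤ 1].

P(Y ≤ 1) = 9/23.
Σ X·P over the event = 0·(5/23) + 5·(3/23) + 8·(1/23) = 1.
E[X | Y ≤ 1] = (1) / (9/23) = 23/9.

23/9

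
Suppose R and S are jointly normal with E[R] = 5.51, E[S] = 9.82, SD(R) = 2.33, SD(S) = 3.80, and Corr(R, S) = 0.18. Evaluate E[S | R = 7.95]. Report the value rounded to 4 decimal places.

E[S | R=x] = μ_S + ρ(σ_S/σ_R)(x − μ_R) for jointly normal variables.
E[S | R=7.95] = 9.82 + (0.18)·(3.80/2.33)·(7.95 − (5.51)) = 9.82 + (0.29356)·(2.44) = 10.5363.

10.5363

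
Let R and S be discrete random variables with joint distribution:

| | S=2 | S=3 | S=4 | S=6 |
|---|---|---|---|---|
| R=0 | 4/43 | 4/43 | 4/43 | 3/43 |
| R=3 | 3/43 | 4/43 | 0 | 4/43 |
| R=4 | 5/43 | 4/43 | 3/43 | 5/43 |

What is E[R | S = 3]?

P(S = 3) = 12/43.
Summing R·P(R=x,S=y) over the conditioning event gives 28/43.
E[R | S = 3] = (28/43) / (12/43) = 7/3.

7/3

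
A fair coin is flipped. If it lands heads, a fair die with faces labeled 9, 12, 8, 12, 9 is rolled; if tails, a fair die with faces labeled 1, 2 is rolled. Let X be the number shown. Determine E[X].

E[X | heads] = (9+12+8+12+9)/5 = 10.
E[X | tails] = (1+2)/2 = 3/2.
E[X] = (1/2)·(10) + (1/2)·(3/2) = 23/4.

23/4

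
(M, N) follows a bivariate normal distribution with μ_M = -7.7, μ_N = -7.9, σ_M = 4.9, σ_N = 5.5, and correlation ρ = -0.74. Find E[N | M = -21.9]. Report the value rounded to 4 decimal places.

3.8947

The regression of N on M has slope ρ·σ_N/σ_M and passes through (μ_M, μ_N).
E[N | M=-21.9] = -7.9 + (-0.74)·(5.5/4.9)·(-21.9 − (-7.7)) = -7.9 + (-0.83061)·(-14.2) = 3.8947.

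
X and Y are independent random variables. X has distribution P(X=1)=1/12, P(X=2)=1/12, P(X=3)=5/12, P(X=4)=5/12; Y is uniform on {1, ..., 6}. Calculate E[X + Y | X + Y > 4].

222/31

P(X + Y > 4) = 31/36.
Summing (X+Y)·P(x,y) over outcomes with X + Y > 4 gives 37/6.
E[X + Y | X + Y > 4] = (37/6) / (31/36) = 222/31.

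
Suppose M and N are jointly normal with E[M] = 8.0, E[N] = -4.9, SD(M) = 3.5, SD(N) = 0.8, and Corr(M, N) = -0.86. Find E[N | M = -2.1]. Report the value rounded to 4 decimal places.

E[N | M=x] = μ_N + ρ(σ_N/σ_M)(x − μ_M) for jointly normal variables.
E[N | M=-2.1] = -4.9 + (-0.86)·(0.8/3.5)·(-2.1 − (8.0)) = -4.9 + (-0.19657)·(-10.1) = -2.9146.

-2.9146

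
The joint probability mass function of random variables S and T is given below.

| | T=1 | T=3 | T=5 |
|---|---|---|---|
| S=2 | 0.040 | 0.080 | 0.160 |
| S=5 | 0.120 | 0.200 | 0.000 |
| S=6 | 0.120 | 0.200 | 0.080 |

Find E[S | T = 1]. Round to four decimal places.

P(T = 1) = 0.280.
Σ S·P over the event = 2·(0.040) + 5·(0.120) + 6·(0.120) = 1.400.
E[S | T = 1] = (1.400) / (0.280) = 5.0000.

5.0000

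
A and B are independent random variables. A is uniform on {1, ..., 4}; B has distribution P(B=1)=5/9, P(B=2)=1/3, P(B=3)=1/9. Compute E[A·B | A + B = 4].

10/3

P(A + B = 4) = 1/4.
Summing AB·P(x,y) over outcomes with A + B = 4 gives 5/6.
E[A·B | A + B = 4] = (5/6) / (1/4) = 10/3.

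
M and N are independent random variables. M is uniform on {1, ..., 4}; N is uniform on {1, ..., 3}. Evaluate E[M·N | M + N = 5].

16/3

P(M + N = 5) = 1/4.
Summing MN·P(x,y) over outcomes with M + N = 5 gives 4/3.
E[M·N | M + N = 5] = (4/3) / (1/4) = 16/3.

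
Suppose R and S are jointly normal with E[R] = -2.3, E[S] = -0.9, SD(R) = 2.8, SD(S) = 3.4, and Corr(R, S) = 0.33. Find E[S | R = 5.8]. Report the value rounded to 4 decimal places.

2.3458

For a bivariate normal, E[S | R=x] = μ_S + ρ·(σ_S/σ_R)·(x − μ_R).
E[S | R=5.8] = -0.9 + (0.33)·(3.4/2.8)·(5.8 − (-2.3)) = -0.9 + (0.40071)·(8.1) = 2.3458.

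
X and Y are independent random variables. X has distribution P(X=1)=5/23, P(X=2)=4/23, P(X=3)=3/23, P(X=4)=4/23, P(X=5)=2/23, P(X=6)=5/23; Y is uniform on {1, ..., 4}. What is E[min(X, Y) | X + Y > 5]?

66/25

P(X + Y > 5) = 25/46.
Summing min(X,Y)·P(x,y) over outcomes with X + Y > 5 gives 33/23.
E[min(X, Y) | X + Y > 5] = (33/23) / (25/46) = 66/25.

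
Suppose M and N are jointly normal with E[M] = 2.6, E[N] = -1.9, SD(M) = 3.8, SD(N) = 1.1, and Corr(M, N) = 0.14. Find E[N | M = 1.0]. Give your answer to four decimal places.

For a bivariate normal, E[N | M=x] = μ_N + ρ·(σ_N/σ_M)·(x − μ_M).
E[N | M=1.0] = -1.9 + (0.14)·(1.1/3.8)·(1.0 − (2.6)) = -1.9 + (0.040526)·(-1.6) = -1.9648.

-1.9648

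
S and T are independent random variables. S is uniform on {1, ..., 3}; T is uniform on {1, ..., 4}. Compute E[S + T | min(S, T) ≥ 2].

Outcomes with min(S, T) ≥ 2: (2,2), (2,3), (2,4), (3,2), (3,3), (3,4), each with probability 1/12.
E[S + T | min(S, T) ≥ 2] = (4 + 5 + 6 + 5 + 6 + 7) / 6 = 11/2.

11/2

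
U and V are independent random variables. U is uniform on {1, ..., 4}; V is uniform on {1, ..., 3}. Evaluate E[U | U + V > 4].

Outcomes with U + V > 4: (2,3), (3,2), (3,3), (4,1), (4,2), (4,3), each with probability 1/12.
E[U | U + V > 4] = (2 + 3 + 3 + 4 + 4 + 4) / 6 = 10/3.

10/3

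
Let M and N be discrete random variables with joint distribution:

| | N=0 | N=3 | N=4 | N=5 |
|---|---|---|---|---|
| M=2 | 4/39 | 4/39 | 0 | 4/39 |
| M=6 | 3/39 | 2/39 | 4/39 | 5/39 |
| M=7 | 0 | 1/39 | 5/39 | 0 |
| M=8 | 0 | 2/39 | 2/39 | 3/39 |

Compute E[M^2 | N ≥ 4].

905/23

P(N ≥ 4) = 23/39.
Σ M^2·P over the event = 4·(4/39) + 36·(4/39) + 36·(5/39) + 49·(5/39) + 64·(2/39) + 64·(3/39) = 905/39.
E[M^2 | N ≥ 4] = (905/39) / (23/39) = 905/23.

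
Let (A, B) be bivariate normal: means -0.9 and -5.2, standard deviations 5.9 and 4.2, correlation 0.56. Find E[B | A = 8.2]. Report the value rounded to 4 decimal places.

The regression of B on A has slope ρ·σ_B/σ_A and passes through (μ_A, μ_B).
E[B | A=8.2] = -5.2 + (0.56)·(4.2/5.9)·(8.2 − (-0.9)) = -5.2 + (0.398644)·(9.1) = -1.5723.

-1.5723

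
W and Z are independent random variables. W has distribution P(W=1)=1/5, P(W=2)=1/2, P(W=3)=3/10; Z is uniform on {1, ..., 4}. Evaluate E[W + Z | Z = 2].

41/10

P(Z = 2) = 1/4.
Summing (W+Z)·P(x,y) over outcomes with Z = 2 gives 41/40.
E[W + Z | Z = 2] = (41/40) / (1/4) = 41/10.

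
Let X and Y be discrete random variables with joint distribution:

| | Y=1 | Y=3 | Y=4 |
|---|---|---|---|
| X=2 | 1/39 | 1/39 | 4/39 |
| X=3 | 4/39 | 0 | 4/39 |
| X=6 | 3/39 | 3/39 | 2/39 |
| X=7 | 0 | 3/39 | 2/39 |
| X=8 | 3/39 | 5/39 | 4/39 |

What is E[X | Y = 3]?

27/4

P(Y = 3) = 4/13.
Σ X·P over the event = 2·(1/39) + 6·(3/39) + 7·(3/39) + 8·(5/39) = 27/13.
E[X | Y = 3] = (27/13) / (4/13) = 27/4.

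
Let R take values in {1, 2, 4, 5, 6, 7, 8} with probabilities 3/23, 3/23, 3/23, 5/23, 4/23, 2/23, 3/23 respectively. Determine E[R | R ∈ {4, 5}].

37/8

P(R ∈ {4, 5}) = 8/23.
Σ over the event: 4·3/23 + 5·5/23 = 37/23.
E[R | R ∈ {4, 5}] = (37/23) / (8/23) = 37/8.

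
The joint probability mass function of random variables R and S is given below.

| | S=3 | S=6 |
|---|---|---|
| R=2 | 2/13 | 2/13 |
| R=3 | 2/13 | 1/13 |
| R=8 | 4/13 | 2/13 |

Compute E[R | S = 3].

P(S = 3) = 8/13.
Σ R·P over the event = 2·(2/13) + 3·(2/13) + 8·(4/13) = 42/13.
E[R | S = 3] = (42/13) / (8/13) = 21/4.

21/4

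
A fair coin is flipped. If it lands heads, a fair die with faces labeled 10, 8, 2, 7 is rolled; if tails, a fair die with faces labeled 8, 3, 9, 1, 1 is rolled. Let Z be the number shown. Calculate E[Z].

E[Z | heads] = (10+8+2+7)/4 = 27/4.
E[Z | tails] = (8+3+9+1+1)/5 = 22/5.
E[Z] = (1/2)·(27/4) + (1/2)·(22/5) = 223/40.

223/40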